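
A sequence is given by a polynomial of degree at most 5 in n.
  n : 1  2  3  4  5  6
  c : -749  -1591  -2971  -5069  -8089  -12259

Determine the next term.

-17831

First differences: -842 , -1380 , -2098 , -3020 , -4170
Second differences: -538 , -718 , -922 , -1150
Third differences: -180 , -204 , -228
Fourth differences: -24 , -24
Fourth differences constant at -24.
-228 − 24 = -252;  -1150 − 252 = -1402;  -4170 − 1402 = -5572;  -12259 − 5572 = -17831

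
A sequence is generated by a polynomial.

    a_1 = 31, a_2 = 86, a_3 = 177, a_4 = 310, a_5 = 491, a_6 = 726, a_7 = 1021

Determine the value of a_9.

1815

D1: 55, 91, 133, 181, 235, 295
D2: 36, 42, 48, 54, 60
D3: 6, 6, 6, 6
Third differences constant at 6.
60 + 6 = 66;  295 + 66 = 361;  1021 + 361 = 1382
66 + 6 = 72;  361 + 72 = 433;  1382 + 433 = 1815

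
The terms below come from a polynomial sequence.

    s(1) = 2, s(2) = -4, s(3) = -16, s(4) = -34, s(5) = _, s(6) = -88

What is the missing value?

-58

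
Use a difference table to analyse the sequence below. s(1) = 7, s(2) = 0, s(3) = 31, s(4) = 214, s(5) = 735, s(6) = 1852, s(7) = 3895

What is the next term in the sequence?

D1: -7, 31, 183, 521, 1117, 2043
D2: 38, 152, 338, 596, 926
D3: 114, 186, 258, 330
D4: 72, 72, 72
Fourth differences constant at 72.
330 + 72 = 402;  926 + 402 = 1328;  2043 + 1328 = 3371;  3895 + 3371 = 7266

7266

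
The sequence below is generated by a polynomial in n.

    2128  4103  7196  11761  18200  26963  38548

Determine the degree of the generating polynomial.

1975, 3093, 4565, 6439, 8763, 11585
1118, 1472, 1874, 2324, 2822
354, 402, 450, 498
48, 48, 48
The fourth differences are constant, so the polynomial has degree 4.

4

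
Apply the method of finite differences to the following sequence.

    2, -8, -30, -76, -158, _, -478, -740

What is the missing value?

-288

Using the first 5 terms:
First differences: -10, -22, -46, -82
Second differences: -12, -24, -36
Third differences: -12, -12
Constant third difference = -12.
Extend forward: -36 − 12 = -48;  -82 − 48 = -130;  -158 − 130 = -288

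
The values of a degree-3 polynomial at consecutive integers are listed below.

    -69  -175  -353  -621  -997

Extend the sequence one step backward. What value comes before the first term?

-17

Δ: -106, -178, -268, -376
Δ²: -72, -90, -108
Δ³: -18, -18
The third differences are constant at -18.
Work back: -72 + 18 = -54;  -106 + 54 = -52;  -69 + 52 = -17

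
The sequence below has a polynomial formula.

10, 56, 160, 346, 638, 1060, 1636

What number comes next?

2390

First differences: 46, 104, 186, 292, 422, 576
Second differences: 58, 82, 106, 130, 154
Third differences: 24, 24, 24, 24
The third differences are constant (24).
154 + 24 = 178;  576 + 178 = 754;  1636 + 754 = 2390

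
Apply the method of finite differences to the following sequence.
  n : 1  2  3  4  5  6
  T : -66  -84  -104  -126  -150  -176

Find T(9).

D1: -18, -20, -22, -24, -26
D2: -2, -2, -2, -2
The second differences are constant (-2).
-26 − 2 = -28;  -176 − 28 = -204
-28 − 2 = -30;  -204 − 30 = -234
-30 − 2 = -32;  -234 − 32 = -266

-266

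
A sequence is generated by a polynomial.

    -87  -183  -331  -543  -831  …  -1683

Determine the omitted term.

Using the first 5 terms:
Δ: -96, -148, -212, -288
Δ²: -52, -64, -76
Δ³: -12, -12
Constant third difference = -12.
Extend forward: -76 − 12 = -88;  -288 − 88 = -376;  -831 − 376 = -1207

-1207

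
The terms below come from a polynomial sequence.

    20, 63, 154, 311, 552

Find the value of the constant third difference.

Δ: 43, 91, 157, 241
Δ²: 48, 66, 84
Δ³: 18, 18

18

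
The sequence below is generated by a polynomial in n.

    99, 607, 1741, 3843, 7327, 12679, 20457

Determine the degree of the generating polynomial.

4

First differences: 508, 1134, 2102, 3484, 5352, 7778
Second differences: 626, 968, 1382, 1868, 2426
Third differences: 342, 414, 486, 558
Fourth differences: 72, 72, 72
The fourth differences are constant, so the polynomial has degree 4.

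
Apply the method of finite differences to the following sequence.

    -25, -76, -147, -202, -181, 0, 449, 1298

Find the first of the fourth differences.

24

D1: -51, -71, -55, 21, 181, 449, 849
D2: -20, 16, 76, 160, 268, 400
D3: 36, 60, 84, 108, 132
D4: 24, 24, 24, 24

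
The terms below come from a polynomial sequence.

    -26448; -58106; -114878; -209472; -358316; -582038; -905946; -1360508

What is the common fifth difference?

First differences: -31658, -56772, -94594, -148844, -223722, -323908, -454562
Second differences: -25114, -37822, -54250, -74878, -100186, -130654
Third differences: -12708, -16428, -20628, -25308, -30468
Fourth differences: -3720, -4200, -4680, -5160
Fifth differences: -480, -480, -480

-480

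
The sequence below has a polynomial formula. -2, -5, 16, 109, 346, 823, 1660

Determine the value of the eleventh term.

Δ: -3 , 21 , 93 , 237 , 477 , 837
Δ²: 24 , 72 , 144 , 240 , 360
Δ³: 48 , 72 , 96 , 120
Δ⁴: 24 , 24 , 24
Fourth differences constant at 24.
120 + 24 = 144;  360 + 144 = 504;  837 + 504 = 1341;  1660 + 1341 = 3001
144 + 24 = 168;  504 + 168 = 672;  1341 + 672 = 2013;  3001 + 2013 = 5014
168 + 24 = 192;  672 + 192 = 864;  2013 + 864 = 2877;  5014 + 2877 = 7891
192 + 24 = 216;  864 + 216 = 1080;  2877 + 1080 = 3957;  7891 + 3957 = 11848

11848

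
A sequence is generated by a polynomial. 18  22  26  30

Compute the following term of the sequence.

4, 4, 4
The first differences are constant (4).
30 + 4 = 34

34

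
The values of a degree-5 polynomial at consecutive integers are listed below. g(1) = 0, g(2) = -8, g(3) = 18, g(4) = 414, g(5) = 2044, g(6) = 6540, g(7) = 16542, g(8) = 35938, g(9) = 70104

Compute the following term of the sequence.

First differences: -8, 26, 396, 1630, 4496, 10002, 19396, 34166
Second differences: 34, 370, 1234, 2866, 5506, 9394, 14770
Third differences: 336, 864, 1632, 2640, 3888, 5376
Fourth differences: 528, 768, 1008, 1248, 1488
Fifth differences: 240, 240, 240, 240
Constant fifth difference = 240, so extend:
1488 + 240 = 1728;  5376 + 1728 = 7104;  14770 + 7104 = 21874;  34166 + 21874 = 56040;  70104 + 56040 = 126144

126144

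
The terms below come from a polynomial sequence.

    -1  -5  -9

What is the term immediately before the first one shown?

D1: -4, -4
The first differences are constant at -4.
Work back: -1 + 4 = 3

3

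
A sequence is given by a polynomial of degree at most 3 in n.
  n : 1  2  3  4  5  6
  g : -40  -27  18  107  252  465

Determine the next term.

758

First differences: 13, 45, 89, 145, 213
Second differences: 32, 44, 56, 68
Third differences: 12, 12, 12
Constant third difference = 12, so extend:
68 + 12 = 80;  213 + 80 = 293;  465 + 293 = 758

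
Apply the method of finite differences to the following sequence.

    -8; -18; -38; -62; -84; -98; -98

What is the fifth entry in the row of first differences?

-14

Δ: -10, -20, -24, -22, -14, 0
Δ²: -10, -4, 2, 8, 14
Δ³: 6, 6, 6, 6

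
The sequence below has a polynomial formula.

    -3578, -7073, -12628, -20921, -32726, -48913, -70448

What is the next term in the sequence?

-3495, -5555, -8293, -11805, -16187, -21535
-2060, -2738, -3512, -4382, -5348
-678, -774, -870, -966
-96, -96, -96
Constant fourth difference = -96, so extend:
-966 − 96 = -1062;  -5348 − 1062 = -6410;  -21535 − 6410 = -27945;  -70448 − 27945 = -98393

-98393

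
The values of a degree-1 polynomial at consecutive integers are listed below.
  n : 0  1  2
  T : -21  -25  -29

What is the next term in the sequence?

-33

Δ: -4, -4
The first differences are constant (-4).
-29 − 4 = -33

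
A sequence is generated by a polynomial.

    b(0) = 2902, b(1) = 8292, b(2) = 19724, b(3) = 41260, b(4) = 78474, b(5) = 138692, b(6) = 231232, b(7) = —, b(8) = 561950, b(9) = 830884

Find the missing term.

367644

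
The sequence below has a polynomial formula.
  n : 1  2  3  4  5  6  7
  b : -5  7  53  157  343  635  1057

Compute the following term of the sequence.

1633

Δ: 12, 46, 104, 186, 292, 422
Δ²: 34, 58, 82, 106, 130
Δ³: 24, 24, 24, 24
The third differences are constant (24).
130 + 24 = 154;  422 + 154 = 576;  1057 + 576 = 1633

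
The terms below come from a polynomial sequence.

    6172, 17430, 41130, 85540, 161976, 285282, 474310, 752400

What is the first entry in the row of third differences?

8268

Δ: 11258, 23700, 44410, 76436, 123306, 189028, 278090
Δ²: 12442, 20710, 32026, 46870, 65722, 89062
Δ³: 8268, 11316, 14844, 18852, 23340
Δ⁴: 3048, 3528, 4008, 4488
Δ⁵: 480, 480, 480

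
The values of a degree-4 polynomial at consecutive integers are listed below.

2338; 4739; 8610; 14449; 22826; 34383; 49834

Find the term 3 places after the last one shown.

127771

First differences: 2401 , 3871 , 5839 , 8377 , 11557 , 15451
Second differences: 1470 , 1968 , 2538 , 3180 , 3894
Third differences: 498 , 570 , 642 , 714
Fourth differences: 72 , 72 , 72
Constant fourth difference = 72, so extend:
714 + 72 = 786;  3894 + 786 = 4680;  15451 + 4680 = 20131;  49834 + 20131 = 69965
786 + 72 = 858;  4680 + 858 = 5538;  20131 + 5538 = 25669;  69965 + 25669 = 95634
858 + 72 = 930;  5538 + 930 = 6468;  25669 + 6468 = 32137;  95634 + 32137 = 127771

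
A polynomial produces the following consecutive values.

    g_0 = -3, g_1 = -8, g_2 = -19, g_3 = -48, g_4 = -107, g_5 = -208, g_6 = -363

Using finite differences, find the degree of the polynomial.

D1: -5, -11, -29, -59, -101, -155
D2: -6, -18, -30, -42, -54
D3: -12, -12, -12, -12
The third differences are constant, so the polynomial has degree 3.

3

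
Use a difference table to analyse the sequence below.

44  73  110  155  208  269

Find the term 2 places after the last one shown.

First differences: 29, 37, 45, 53, 61
Second differences: 8, 8, 8, 8
Second differences constant at 8.
61 + 8 = 69;  269 + 69 = 338
69 + 8 = 77;  338 + 77 = 415

415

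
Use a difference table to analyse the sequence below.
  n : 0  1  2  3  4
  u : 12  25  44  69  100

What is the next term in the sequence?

137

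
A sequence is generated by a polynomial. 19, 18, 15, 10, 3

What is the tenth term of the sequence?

-1, -3, -5, -7
-2, -2, -2
Second differences constant at -2.
-7 − 2 = -9;  3 − 9 = -6
-9 − 2 = -11;  -6 − 11 = -17
-11 − 2 = -13;  -17 − 13 = -30
-13 − 2 = -15;  -30 − 15 = -45
-15 − 2 = -17;  -45 − 17 = -62

-62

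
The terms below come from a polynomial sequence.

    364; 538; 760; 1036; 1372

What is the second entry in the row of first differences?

222

Δ: 174, 222, 276, 336
Δ²: 48, 54, 60
Δ³: 6, 6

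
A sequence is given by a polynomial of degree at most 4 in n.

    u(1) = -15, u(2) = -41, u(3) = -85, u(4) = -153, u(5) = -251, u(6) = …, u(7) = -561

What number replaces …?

Using the first 5 terms:
First differences: -26, -44, -68, -98
Second differences: -18, -24, -30
Third differences: -6, -6
Constant third difference = -6.
Extend forward: -30 − 6 = -36;  -98 − 36 = -134;  -251 − 134 = -385

-385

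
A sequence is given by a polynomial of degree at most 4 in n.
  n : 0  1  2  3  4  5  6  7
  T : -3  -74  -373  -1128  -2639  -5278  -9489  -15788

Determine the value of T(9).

-37074

First differences: -71 , -299 , -755 , -1511 , -2639 , -4211 , -6299
Second differences: -228 , -456 , -756 , -1128 , -1572 , -2088
Third differences: -228 , -300 , -372 , -444 , -516
Fourth differences: -72 , -72 , -72 , -72
Constant fourth difference = -72, so extend:
-516 − 72 = -588;  -2088 − 588 = -2676;  -6299 − 2676 = -8975;  -15788 − 8975 = -24763
-588 − 72 = -660;  -2676 − 660 = -3336;  -8975 − 3336 = -12311;  -24763 − 12311 = -37074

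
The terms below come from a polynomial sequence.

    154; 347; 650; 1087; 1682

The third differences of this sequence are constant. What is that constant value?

First differences: 193, 303, 437, 595
Second differences: 110, 134, 158
Third differences: 24, 24

24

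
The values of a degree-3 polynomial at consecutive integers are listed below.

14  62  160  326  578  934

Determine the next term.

1412

D1: 48 , 98 , 166 , 252 , 356
D2: 50 , 68 , 86 , 104
D3: 18 , 18 , 18
The third differences are constant (18).
104 + 18 = 122;  356 + 122 = 478;  934 + 478 = 1412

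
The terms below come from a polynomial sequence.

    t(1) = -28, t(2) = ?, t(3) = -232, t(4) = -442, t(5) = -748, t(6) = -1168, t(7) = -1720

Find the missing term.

-100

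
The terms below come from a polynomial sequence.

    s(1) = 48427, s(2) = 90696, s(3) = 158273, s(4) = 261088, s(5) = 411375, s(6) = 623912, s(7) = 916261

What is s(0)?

Δ: 42269  67577  102815  150287  212537  292349
Δ²: 25308  35238  47472  62250  79812
Δ³: 9930  12234  14778  17562
Δ⁴: 2304  2544  2784
Δ⁵: 240  240
The fifth differences are constant at 240.
Work back: 2304 − 240 = 2064;  9930 − 2064 = 7866;  25308 − 7866 = 17442;  42269 − 17442 = 24827;  48427 − 24827 = 23600

23600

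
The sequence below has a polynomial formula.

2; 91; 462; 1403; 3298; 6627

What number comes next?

89, 371, 941, 1895, 3329
282, 570, 954, 1434
288, 384, 480
96, 96
Constant fourth difference = 96, so extend:
480 + 96 = 576;  1434 + 576 = 2010;  3329 + 2010 = 5339;  6627 + 5339 = 11966

11966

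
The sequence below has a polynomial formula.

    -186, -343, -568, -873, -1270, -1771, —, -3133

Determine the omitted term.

-2388

Using the first 6 terms:
First differences: -157  -225  -305  -397  -501
Second differences: -68  -80  -92  -104
Third differences: -12  -12  -12
Constant third difference = -12.
Extend forward: -104 − 12 = -116;  -501 − 116 = -617;  -1771 − 617 = -2388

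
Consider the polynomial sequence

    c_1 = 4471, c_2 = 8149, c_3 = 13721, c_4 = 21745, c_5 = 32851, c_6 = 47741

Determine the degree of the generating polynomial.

4

Δ: 3678, 5572, 8024, 11106, 14890
Δ²: 1894, 2452, 3082, 3784
Δ³: 558, 630, 702
Δ⁴: 72, 72
The fourth differences are constant, so the polynomial has degree 4.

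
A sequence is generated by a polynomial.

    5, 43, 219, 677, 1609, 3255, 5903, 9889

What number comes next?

Δ: 38, 176, 458, 932, 1646, 2648, 3986
Δ²: 138, 282, 474, 714, 1002, 1338
Δ³: 144, 192, 240, 288, 336
Δ⁴: 48, 48, 48, 48
Fourth differences constant at 48.
336 + 48 = 384;  1338 + 384 = 1722;  3986 + 1722 = 5708;  9889 + 5708 = 15597

15597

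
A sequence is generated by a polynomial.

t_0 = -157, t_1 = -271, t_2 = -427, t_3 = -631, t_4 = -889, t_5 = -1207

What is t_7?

-2047

First differences: -114, -156, -204, -258, -318
Second differences: -42, -48, -54, -60
Third differences: -6, -6, -6
The third differences are constant (-6).
-60 − 6 = -66;  -318 − 66 = -384;  -1207 − 384 = -1591
-66 − 6 = -72;  -384 − 72 = -456;  -1591 − 456 = -2047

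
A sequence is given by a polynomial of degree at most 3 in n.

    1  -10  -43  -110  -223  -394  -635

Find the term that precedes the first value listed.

2

D1: -11  -33  -67  -113  -171  -241
D2: -22  -34  -46  -58  -70
D3: -12  -12  -12  -12
The third differences are constant at -12.
Work back: -22 + 12 = -10;  -11 + 10 = -1;  1 + 1 = 2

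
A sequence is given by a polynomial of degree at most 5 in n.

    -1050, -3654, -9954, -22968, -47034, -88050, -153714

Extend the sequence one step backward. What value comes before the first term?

D1: -2604  -6300  -13014  -24066  -41016  -65664
D2: -3696  -6714  -11052  -16950  -24648
D3: -3018  -4338  -5898  -7698
D4: -1320  -1560  -1800
D5: -240  -240
The fifth differences are constant at -240.
Work back: -1320 + 240 = -1080;  -3018 + 1080 = -1938;  -3696 + 1938 = -1758;  -2604 + 1758 = -846;  -1050 + 846 = -204

-204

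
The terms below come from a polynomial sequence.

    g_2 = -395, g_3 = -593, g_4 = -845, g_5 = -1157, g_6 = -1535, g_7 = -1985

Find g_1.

Δ: -198  -252  -312  -378  -450
Δ²: -54  -60  -66  -72
Δ³: -6  -6  -6
The third differences are constant at -6.
Work back: -54 + 6 = -48;  -198 + 48 = -150;  -395 + 150 = -245

-245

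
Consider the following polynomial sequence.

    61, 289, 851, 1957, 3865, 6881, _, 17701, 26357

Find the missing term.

Using the first 6 terms:
D1: 228  562  1106  1908  3016
D2: 334  544  802  1108
D3: 210  258  306
D4: 48  48
Constant fourth difference = 48.
Extend forward: 306 + 48 = 354;  1108 + 354 = 1462;  3016 + 1462 = 4478;  6881 + 4478 = 11359

11359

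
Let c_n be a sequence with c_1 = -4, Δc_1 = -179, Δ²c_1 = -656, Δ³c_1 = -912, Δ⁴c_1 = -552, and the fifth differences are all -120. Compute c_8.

Build the table forward from the leading diagonal:
Δ⁵: -120, -120, -120, -120, -120, -120, -120, -120
Δ⁴: -552, -672, -792, -912, -1032, -1152, -1272, -1392
Δ³: -912, -1464, -2136, -2928, -3840, -4872, -6024, -7296
Δ²: -656, -1568, -3032, -5168, -8096, -11936, -16808, -22832
Δ: -179, -835, -2403, -5435, -10603, -18699, -30635, -47443
c: -4, -183, -1018, -3421, -8856, -19459, -38158, -68793

-68793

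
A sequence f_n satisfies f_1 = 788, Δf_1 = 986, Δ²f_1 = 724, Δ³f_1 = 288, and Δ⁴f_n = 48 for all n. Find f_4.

Build the table forward from the leading diagonal:
Δ⁴: 48  48  48  48
Δ³: 288  336  384  432
Δ²: 724  1012  1348  1732
Δ: 986  1710  2722  4070
f: 788  1774  3484  6206

6206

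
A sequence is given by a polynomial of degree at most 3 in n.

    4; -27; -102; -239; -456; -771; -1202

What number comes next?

-1767

First differences: -31, -75, -137, -217, -315, -431
Second differences: -44, -62, -80, -98, -116
Third differences: -18, -18, -18, -18
The third differences are constant (-18).
-116 − 18 = -134;  -431 − 134 = -565;  -1202 − 565 = -1767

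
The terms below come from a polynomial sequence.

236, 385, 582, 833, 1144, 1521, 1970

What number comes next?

2497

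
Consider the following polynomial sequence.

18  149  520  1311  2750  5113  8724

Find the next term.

131, 371, 791, 1439, 2363, 3611
240, 420, 648, 924, 1248
180, 228, 276, 324
48, 48, 48
The fourth differences are constant (48).
324 + 48 = 372;  1248 + 372 = 1620;  3611 + 1620 = 5231;  8724 + 5231 = 13955

13955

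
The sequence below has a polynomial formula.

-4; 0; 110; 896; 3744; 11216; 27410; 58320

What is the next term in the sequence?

4, 110, 786, 2848, 7472, 16194, 30910
106, 676, 2062, 4624, 8722, 14716
570, 1386, 2562, 4098, 5994
816, 1176, 1536, 1896
360, 360, 360
The fifth differences are constant (360).
1896 + 360 = 2256;  5994 + 2256 = 8250;  14716 + 8250 = 22966;  30910 + 22966 = 53876;  58320 + 53876 = 112196

112196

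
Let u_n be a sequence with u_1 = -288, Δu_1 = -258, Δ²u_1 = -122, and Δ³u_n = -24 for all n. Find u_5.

-2148

Build the table forward from the leading diagonal:
Third differences: -24  -24  -24  -24  -24
Second differences: -122  -146  -170  -194  -218
First differences: -258  -380  -526  -696  -890
u: -288  -546  -926  -1452  -2148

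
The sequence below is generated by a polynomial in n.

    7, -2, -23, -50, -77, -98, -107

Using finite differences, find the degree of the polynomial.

3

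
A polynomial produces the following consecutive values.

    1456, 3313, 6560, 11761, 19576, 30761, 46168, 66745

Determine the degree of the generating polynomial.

First differences: 1857, 3247, 5201, 7815, 11185, 15407, 20577
Second differences: 1390, 1954, 2614, 3370, 4222, 5170
Third differences: 564, 660, 756, 852, 948
Fourth differences: 96, 96, 96, 96
The fourth differences are constant, so the polynomial has degree 4.

4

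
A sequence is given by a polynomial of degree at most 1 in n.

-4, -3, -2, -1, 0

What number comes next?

1

First differences: 1 , 1 , 1 , 1
Constant first difference = 1, so extend:
0 + 1 = 1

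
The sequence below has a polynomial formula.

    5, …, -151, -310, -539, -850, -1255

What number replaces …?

Using the last 5 terms:
First differences: -159  -229  -311  -405
Second differences: -70  -82  -94
Third differences: -12  -12
Constant third difference = -12.
Extend backward: -70 + 12 = -58;  -159 + 58 = -101;  -151 + 101 = -50

-50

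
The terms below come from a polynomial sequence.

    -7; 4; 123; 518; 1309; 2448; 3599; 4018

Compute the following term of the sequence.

Δ: 11 , 119 , 395 , 791 , 1139 , 1151 , 419
Δ²: 108 , 276 , 396 , 348 , 12 , -732
Δ³: 168 , 120 , -48 , -336 , -744
Δ⁴: -48 , -168 , -288 , -408
Δ⁵: -120 , -120 , -120
The fifth differences are constant (-120).
-408 − 120 = -528;  -744 − 528 = -1272;  -732 − 1272 = -2004;  419 − 2004 = -1585;  4018 − 1585 = 2433

2433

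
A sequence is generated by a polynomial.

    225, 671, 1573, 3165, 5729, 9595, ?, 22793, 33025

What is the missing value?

15141

Using the first 6 terms:
Δ: 446  902  1592  2564  3866
Δ²: 456  690  972  1302
Δ³: 234  282  330
Δ⁴: 48  48
Constant fourth difference = 48.
Extend forward: 330 + 48 = 378;  1302 + 378 = 1680;  3866 + 1680 = 5546;  9595 + 5546 = 15141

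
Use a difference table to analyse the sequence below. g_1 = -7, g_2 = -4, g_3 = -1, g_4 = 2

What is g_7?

D1: 3, 3, 3
First differences constant at 3.
2 + 3 = 5
5 + 3 = 8
8 + 3 = 11

11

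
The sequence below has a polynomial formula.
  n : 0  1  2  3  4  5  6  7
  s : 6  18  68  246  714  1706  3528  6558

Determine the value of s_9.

18114

12  50  178  468  992  1822  3030
38  128  290  524  830  1208
90  162  234  306  378
72  72  72  72
Fourth differences constant at 72.
378 + 72 = 450;  1208 + 450 = 1658;  3030 + 1658 = 4688;  6558 + 4688 = 11246
450 + 72 = 522;  1658 + 522 = 2180;  4688 + 2180 = 6868;  11246 + 6868 = 18114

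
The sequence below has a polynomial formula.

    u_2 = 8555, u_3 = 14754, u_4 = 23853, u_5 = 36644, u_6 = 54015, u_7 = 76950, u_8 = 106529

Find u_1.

D1: 6199  9099  12791  17371  22935  29579
D2: 2900  3692  4580  5564  6644
D3: 792  888  984  1080
D4: 96  96  96
The fourth differences are constant at 96.
Work back: 792 − 96 = 696;  2900 − 696 = 2204;  6199 − 2204 = 3995;  8555 − 3995 = 4560

4560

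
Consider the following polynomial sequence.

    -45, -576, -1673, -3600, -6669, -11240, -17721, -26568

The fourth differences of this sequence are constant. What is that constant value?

-48

Δ: -531, -1097, -1927, -3069, -4571, -6481, -8847
Δ²: -566, -830, -1142, -1502, -1910, -2366
Δ³: -264, -312, -360, -408, -456
Δ⁴: -48, -48, -48, -48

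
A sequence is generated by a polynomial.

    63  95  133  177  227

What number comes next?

Δ: 32 , 38 , 44 , 50
Δ²: 6 , 6 , 6
Constant second difference = 6, so extend:
50 + 6 = 56;  227 + 56 = 283

283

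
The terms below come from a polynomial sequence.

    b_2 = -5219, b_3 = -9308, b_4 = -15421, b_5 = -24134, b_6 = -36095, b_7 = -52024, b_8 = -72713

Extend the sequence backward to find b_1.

-2650

First differences: -4089, -6113, -8713, -11961, -15929, -20689
Second differences: -2024, -2600, -3248, -3968, -4760
Third differences: -576, -648, -720, -792
Fourth differences: -72, -72, -72
The fourth differences are constant at -72.
Work back: -576 + 72 = -504;  -2024 + 504 = -1520;  -4089 + 1520 = -2569;  -5219 + 2569 = -2650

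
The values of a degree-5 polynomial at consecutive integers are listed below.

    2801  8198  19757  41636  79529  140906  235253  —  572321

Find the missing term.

Using the first 7 terms:
D1: 5397, 11559, 21879, 37893, 61377, 94347
D2: 6162, 10320, 16014, 23484, 32970
D3: 4158, 5694, 7470, 9486
D4: 1536, 1776, 2016
D5: 240, 240
Constant fifth difference = 240.
Extend forward: 2016 + 240 = 2256;  9486 + 2256 = 11742;  32970 + 11742 = 44712;  94347 + 44712 = 139059;  235253 + 139059 = 374312

374312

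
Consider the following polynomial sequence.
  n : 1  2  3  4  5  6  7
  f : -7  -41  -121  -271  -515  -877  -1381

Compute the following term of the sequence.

First differences: -34, -80, -150, -244, -362, -504
Second differences: -46, -70, -94, -118, -142
Third differences: -24, -24, -24, -24
Constant third difference = -24, so extend:
-142 − 24 = -166;  -504 − 166 = -670;  -1381 − 670 = -2051

-2051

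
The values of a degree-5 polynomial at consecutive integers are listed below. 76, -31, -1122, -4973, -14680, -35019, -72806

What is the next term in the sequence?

-137257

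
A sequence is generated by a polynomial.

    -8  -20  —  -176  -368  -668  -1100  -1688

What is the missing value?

-68

Using the last 5 terms:
Δ: -192, -300, -432, -588
Δ²: -108, -132, -156
Δ³: -24, -24
Constant third difference = -24.
Extend backward: -108 + 24 = -84;  -192 + 84 = -108;  -176 + 108 = -68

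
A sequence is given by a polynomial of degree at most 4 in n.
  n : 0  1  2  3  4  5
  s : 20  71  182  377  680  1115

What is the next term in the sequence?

Δ: 51  111  195  303  435
Δ²: 60  84  108  132
Δ³: 24  24  24
Constant third difference = 24, so extend:
132 + 24 = 156;  435 + 156 = 591;  1115 + 591 = 1706

1706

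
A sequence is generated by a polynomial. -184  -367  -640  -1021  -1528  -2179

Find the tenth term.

-6583

-183, -273, -381, -507, -651
-90, -108, -126, -144
-18, -18, -18
Constant third difference = -18, so extend:
-144 − 18 = -162;  -651 − 162 = -813;  -2179 − 813 = -2992
-162 − 18 = -180;  -813 − 180 = -993;  -2992 − 993 = -3985
-180 − 18 = -198;  -993 − 198 = -1191;  -3985 − 1191 = -5176
-198 − 18 = -216;  -1191 − 216 = -1407;  -5176 − 1407 = -6583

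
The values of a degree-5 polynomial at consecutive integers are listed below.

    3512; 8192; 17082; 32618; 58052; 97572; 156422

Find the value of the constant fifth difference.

First differences: 4680, 8890, 15536, 25434, 39520, 58850
Second differences: 4210, 6646, 9898, 14086, 19330
Third differences: 2436, 3252, 4188, 5244
Fourth differences: 816, 936, 1056
Fifth differences: 120, 120

120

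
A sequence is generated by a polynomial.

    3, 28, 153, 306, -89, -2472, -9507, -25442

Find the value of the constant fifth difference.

-360

First differences: 25, 125, 153, -395, -2383, -7035, -15935
Second differences: 100, 28, -548, -1988, -4652, -8900
Third differences: -72, -576, -1440, -2664, -4248
Fourth differences: -504, -864, -1224, -1584
Fifth differences: -360, -360, -360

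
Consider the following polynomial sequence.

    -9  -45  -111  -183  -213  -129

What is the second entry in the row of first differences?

-66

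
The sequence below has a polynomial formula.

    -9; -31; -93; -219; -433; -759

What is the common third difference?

-24

D1: -22, -62, -126, -214, -326
D2: -40, -64, -88, -112
D3: -24, -24, -24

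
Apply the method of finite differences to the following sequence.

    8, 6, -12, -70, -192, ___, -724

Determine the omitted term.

Using the first 5 terms:
-2  -18  -58  -122
-16  -40  -64
-24  -24
Constant third difference = -24.
Extend forward: -64 − 24 = -88;  -122 − 88 = -210;  -192 − 210 = -402

-402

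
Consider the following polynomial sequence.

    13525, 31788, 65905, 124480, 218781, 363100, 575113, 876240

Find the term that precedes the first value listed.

Δ: 18263  34117  58575  94301  144319  212013  301127
Δ²: 15854  24458  35726  50018  67694  89114
Δ³: 8604  11268  14292  17676  21420
Δ⁴: 2664  3024  3384  3744
Δ⁵: 360  360  360
The fifth differences are constant at 360.
Work back: 2664 − 360 = 2304;  8604 − 2304 = 6300;  15854 − 6300 = 9554;  18263 − 9554 = 8709;  13525 − 8709 = 4816

4816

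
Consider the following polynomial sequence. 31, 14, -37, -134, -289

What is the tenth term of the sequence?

-2354

First differences: -17, -51, -97, -155
Second differences: -34, -46, -58
Third differences: -12, -12
Constant third difference = -12, so extend:
-58 − 12 = -70;  -155 − 70 = -225;  -289 − 225 = -514
-70 − 12 = -82;  -225 − 82 = -307;  -514 − 307 = -821
-82 − 12 = -94;  -307 − 94 = -401;  -821 − 401 = -1222
-94 − 12 = -106;  -401 − 106 = -507;  -1222 − 507 = -1729
-106 − 12 = -118;  -507 − 118 = -625;  -1729 − 625 = -2354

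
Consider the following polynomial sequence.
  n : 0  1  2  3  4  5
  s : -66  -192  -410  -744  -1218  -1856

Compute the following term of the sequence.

D1: -126  -218  -334  -474  -638
D2: -92  -116  -140  -164
D3: -24  -24  -24
Constant third difference = -24, so extend:
-164 − 24 = -188;  -638 − 188 = -826;  -1856 − 826 = -2682

-2682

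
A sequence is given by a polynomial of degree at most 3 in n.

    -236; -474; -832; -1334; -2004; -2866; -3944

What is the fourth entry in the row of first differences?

-670

D1: -238, -358, -502, -670, -862, -1078
D2: -120, -144, -168, -192, -216
D3: -24, -24, -24, -24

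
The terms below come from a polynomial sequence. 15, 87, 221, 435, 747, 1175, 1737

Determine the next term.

2451

D1: 72  134  214  312  428  562
D2: 62  80  98  116  134
D3: 18  18  18  18
The third differences are constant (18).
134 + 18 = 152;  562 + 152 = 714;  1737 + 714 = 2451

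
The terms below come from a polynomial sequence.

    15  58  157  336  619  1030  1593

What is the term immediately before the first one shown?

D1: 43  99  179  283  411  563
D2: 56  80  104  128  152
D3: 24  24  24  24
The third differences are constant at 24.
Work back: 56 − 24 = 32;  43 − 32 = 11;  15 − 11 = 4

4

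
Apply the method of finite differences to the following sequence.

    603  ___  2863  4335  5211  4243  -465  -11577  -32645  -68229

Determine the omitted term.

1515

Using the last 8 terms:
Δ: 1472, 876, -968, -4708, -11112, -21068, -35584
Δ²: -596, -1844, -3740, -6404, -9956, -14516
Δ³: -1248, -1896, -2664, -3552, -4560
Δ⁴: -648, -768, -888, -1008
Δ⁵: -120, -120, -120
Constant fifth difference = -120.
Extend backward: -648 + 120 = -528;  -1248 + 528 = -720;  -596 + 720 = 124;  1472 − 124 = 1348;  2863 − 1348 = 1515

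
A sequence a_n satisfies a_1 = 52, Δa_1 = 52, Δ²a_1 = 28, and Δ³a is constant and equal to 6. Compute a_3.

Build the table forward from the leading diagonal:
Δ³: 6  6  6
Δ²: 28  34  40
Δ: 52  80  114
a: 52  104  184

184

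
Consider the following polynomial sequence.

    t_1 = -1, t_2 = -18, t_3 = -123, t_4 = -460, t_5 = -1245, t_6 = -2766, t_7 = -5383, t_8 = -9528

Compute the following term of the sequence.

D1: -17  -105  -337  -785  -1521  -2617  -4145
D2: -88  -232  -448  -736  -1096  -1528
D3: -144  -216  -288  -360  -432
D4: -72  -72  -72  -72
Fourth differences constant at -72.
-432 − 72 = -504;  -1528 − 504 = -2032;  -4145 − 2032 = -6177;  -9528 − 6177 = -15705

-15705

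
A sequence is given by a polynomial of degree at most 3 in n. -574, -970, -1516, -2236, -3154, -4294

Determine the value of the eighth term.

-7336

First differences: -396  -546  -720  -918  -1140
Second differences: -150  -174  -198  -222
Third differences: -24  -24  -24
The third differences are constant (-24).
-222 − 24 = -246;  -1140 − 246 = -1386;  -4294 − 1386 = -5680
-246 − 24 = -270;  -1386 − 270 = -1656;  -5680 − 1656 = -7336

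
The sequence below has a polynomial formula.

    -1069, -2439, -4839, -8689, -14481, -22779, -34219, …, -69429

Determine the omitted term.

Using the first 7 terms:
First differences: -1370, -2400, -3850, -5792, -8298, -11440
Second differences: -1030, -1450, -1942, -2506, -3142
Third differences: -420, -492, -564, -636
Fourth differences: -72, -72, -72
Constant fourth difference = -72.
Extend forward: -636 − 72 = -708;  -3142 − 708 = -3850;  -11440 − 3850 = -15290;  -34219 − 15290 = -49509

-49509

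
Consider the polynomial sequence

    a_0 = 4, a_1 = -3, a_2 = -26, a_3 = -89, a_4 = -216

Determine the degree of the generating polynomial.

3

D1: -7, -23, -63, -127
D2: -16, -40, -64
D3: -24, -24
The third differences are constant, so the polynomial has degree 3.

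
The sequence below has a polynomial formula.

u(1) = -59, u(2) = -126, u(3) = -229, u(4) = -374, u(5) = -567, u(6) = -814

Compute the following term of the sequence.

-67  -103  -145  -193  -247
-36  -42  -48  -54
-6  -6  -6
Constant third difference = -6, so extend:
-54 − 6 = -60;  -247 − 60 = -307;  -814 − 307 = -1121

-1121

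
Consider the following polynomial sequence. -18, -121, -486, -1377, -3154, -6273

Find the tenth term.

-44649

-103 , -365 , -891 , -1777 , -3119
-262 , -526 , -886 , -1342
-264 , -360 , -456
-96 , -96
The fourth differences are constant (-96).
-456 − 96 = -552;  -1342 − 552 = -1894;  -3119 − 1894 = -5013;  -6273 − 5013 = -11286
-552 − 96 = -648;  -1894 − 648 = -2542;  -5013 − 2542 = -7555;  -11286 − 7555 = -18841
-648 − 96 = -744;  -2542 − 744 = -3286;  -7555 − 3286 = -10841;  -18841 − 10841 = -29682
-744 − 96 = -840;  -3286 − 840 = -4126;  -10841 − 4126 = -14967;  -29682 − 14967 = -44649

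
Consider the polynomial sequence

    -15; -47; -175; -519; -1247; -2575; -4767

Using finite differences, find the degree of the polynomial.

Δ: -32, -128, -344, -728, -1328, -2192
Δ²: -96, -216, -384, -600, -864
Δ³: -120, -168, -216, -264
Δ⁴: -48, -48, -48
The fourth differences are constant, so the polynomial has degree 4.

4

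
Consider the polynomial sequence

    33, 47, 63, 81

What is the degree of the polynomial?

First differences: 14, 16, 18
Second differences: 2, 2
The second differences are constant, so the polynomial has degree 2.

2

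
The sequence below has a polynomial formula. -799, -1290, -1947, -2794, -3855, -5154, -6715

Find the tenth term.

-13210

Δ: -491, -657, -847, -1061, -1299, -1561
Δ²: -166, -190, -214, -238, -262
Δ³: -24, -24, -24, -24
The third differences are constant (-24).
-262 − 24 = -286;  -1561 − 286 = -1847;  -6715 − 1847 = -8562
-286 − 24 = -310;  -1847 − 310 = -2157;  -8562 − 2157 = -10719
-310 − 24 = -334;  -2157 − 334 = -2491;  -10719 − 2491 = -13210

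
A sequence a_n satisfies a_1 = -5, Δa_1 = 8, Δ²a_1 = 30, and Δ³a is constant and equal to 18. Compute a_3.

41

Build the table forward from the leading diagonal:
Δ³: 18, 18, 18
Δ²: 30, 48, 66
Δ: 8, 38, 86
a: -5, 3, 41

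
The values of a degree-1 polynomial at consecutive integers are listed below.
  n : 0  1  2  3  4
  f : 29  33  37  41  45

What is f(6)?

53

4 , 4 , 4 , 4
First differences constant at 4.
45 + 4 = 49
49 + 4 = 53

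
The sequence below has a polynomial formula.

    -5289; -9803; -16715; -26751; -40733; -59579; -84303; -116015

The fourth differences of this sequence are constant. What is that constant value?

-96

D1: -4514, -6912, -10036, -13982, -18846, -24724, -31712
D2: -2398, -3124, -3946, -4864, -5878, -6988
D3: -726, -822, -918, -1014, -1110
D4: -96, -96, -96, -96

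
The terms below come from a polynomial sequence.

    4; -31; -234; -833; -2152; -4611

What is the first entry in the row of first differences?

-35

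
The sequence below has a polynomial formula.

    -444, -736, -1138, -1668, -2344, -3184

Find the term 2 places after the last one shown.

-5428

-292, -402, -530, -676, -840
-110, -128, -146, -164
-18, -18, -18
Constant third difference = -18, so extend:
-164 − 18 = -182;  -840 − 182 = -1022;  -3184 − 1022 = -4206
-182 − 18 = -200;  -1022 − 200 = -1222;  -4206 − 1222 = -5428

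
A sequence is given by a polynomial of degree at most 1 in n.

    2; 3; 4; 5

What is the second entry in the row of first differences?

D1: 1, 1, 1

1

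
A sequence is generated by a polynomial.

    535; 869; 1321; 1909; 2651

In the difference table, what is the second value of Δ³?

First differences: 334, 452, 588, 742
Second differences: 118, 136, 154
Third differences: 18, 18

18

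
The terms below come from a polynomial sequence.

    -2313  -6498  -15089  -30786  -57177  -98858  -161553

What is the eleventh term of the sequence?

First differences: -4185, -8591, -15697, -26391, -41681, -62695
Second differences: -4406, -7106, -10694, -15290, -21014
Third differences: -2700, -3588, -4596, -5724
Fourth differences: -888, -1008, -1128
Fifth differences: -120, -120
Constant fifth difference = -120, so extend:
-1128 − 120 = -1248;  -5724 − 1248 = -6972;  -21014 − 6972 = -27986;  -62695 − 27986 = -90681;  -161553 − 90681 = -252234
-1248 − 120 = -1368;  -6972 − 1368 = -8340;  -27986 − 8340 = -36326;  -90681 − 36326 = -127007;  -252234 − 127007 = -379241
-1368 − 120 = -1488;  -8340 − 1488 = -9828;  -36326 − 9828 = -46154;  -127007 − 46154 = -173161;  -379241 − 173161 = -552402
-1488 − 120 = -1608;  -9828 − 1608 = -11436;  -46154 − 11436 = -57590;  -173161 − 57590 = -230751;  -552402 − 230751 = -783153

-783153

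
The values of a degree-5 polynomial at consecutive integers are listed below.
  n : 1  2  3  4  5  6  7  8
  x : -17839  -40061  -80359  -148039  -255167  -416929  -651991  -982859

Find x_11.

-2840519

D1: -22222, -40298, -67680, -107128, -161762, -235062, -330868
D2: -18076, -27382, -39448, -54634, -73300, -95806
D3: -9306, -12066, -15186, -18666, -22506
D4: -2760, -3120, -3480, -3840
D5: -360, -360, -360
Constant fifth difference = -360, so extend:
-3840 − 360 = -4200;  -22506 − 4200 = -26706;  -95806 − 26706 = -122512;  -330868 − 122512 = -453380;  -982859 − 453380 = -1436239
-4200 − 360 = -4560;  -26706 − 4560 = -31266;  -122512 − 31266 = -153778;  -453380 − 153778 = -607158;  -1436239 − 607158 = -2043397
-4560 − 360 = -4920;  -31266 − 4920 = -36186;  -153778 − 36186 = -189964;  -607158 − 189964 = -797122;  -2043397 − 797122 = -2840519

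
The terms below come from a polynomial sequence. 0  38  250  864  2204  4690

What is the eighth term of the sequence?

15260

First differences: 38, 212, 614, 1340, 2486
Second differences: 174, 402, 726, 1146
Third differences: 228, 324, 420
Fourth differences: 96, 96
The fourth differences are constant (96).
420 + 96 = 516;  1146 + 516 = 1662;  2486 + 1662 = 4148;  4690 + 4148 = 8838
516 + 96 = 612;  1662 + 612 = 2274;  4148 + 2274 = 6422;  8838 + 6422 = 15260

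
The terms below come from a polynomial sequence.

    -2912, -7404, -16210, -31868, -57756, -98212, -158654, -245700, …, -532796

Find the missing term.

-367288

Using the first 8 terms:
-4492, -8806, -15658, -25888, -40456, -60442, -87046
-4314, -6852, -10230, -14568, -19986, -26604
-2538, -3378, -4338, -5418, -6618
-840, -960, -1080, -1200
-120, -120, -120
Constant fifth difference = -120.
Extend forward: -1200 − 120 = -1320;  -6618 − 1320 = -7938;  -26604 − 7938 = -34542;  -87046 − 34542 = -121588;  -245700 − 121588 = -367288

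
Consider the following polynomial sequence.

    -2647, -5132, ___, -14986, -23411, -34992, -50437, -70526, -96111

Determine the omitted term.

-9081

Using the last 6 terms:
Δ: -8425  -11581  -15445  -20089  -25585
Δ²: -3156  -3864  -4644  -5496
Δ³: -708  -780  -852
Δ⁴: -72  -72
Constant fourth difference = -72.
Extend backward: -708 + 72 = -636;  -3156 + 636 = -2520;  -8425 + 2520 = -5905;  -14986 + 5905 = -9081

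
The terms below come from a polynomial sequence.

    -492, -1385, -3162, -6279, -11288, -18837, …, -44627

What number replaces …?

-29670

Using the first 6 terms:
-893  -1777  -3117  -5009  -7549
-884  -1340  -1892  -2540
-456  -552  -648
-96  -96
Constant fourth difference = -96.
Extend forward: -648 − 96 = -744;  -2540 − 744 = -3284;  -7549 − 3284 = -10833;  -18837 − 10833 = -29670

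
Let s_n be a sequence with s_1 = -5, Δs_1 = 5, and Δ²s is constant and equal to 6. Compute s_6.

80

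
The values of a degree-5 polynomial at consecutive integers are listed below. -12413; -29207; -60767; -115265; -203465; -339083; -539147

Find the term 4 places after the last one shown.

Δ: -16794 , -31560 , -54498 , -88200 , -135618 , -200064
Δ²: -14766 , -22938 , -33702 , -47418 , -64446
Δ³: -8172 , -10764 , -13716 , -17028
Δ⁴: -2592 , -2952 , -3312
Δ⁵: -360 , -360
Fifth differences constant at -360.
-3312 − 360 = -3672;  -17028 − 3672 = -20700;  -64446 − 20700 = -85146;  -200064 − 85146 = -285210;  -539147 − 285210 = -824357
-3672 − 360 = -4032;  -20700 − 4032 = -24732;  -85146 − 24732 = -109878;  -285210 − 109878 = -395088;  -824357 − 395088 = -1219445
-4032 − 360 = -4392;  -24732 − 4392 = -29124;  -109878 − 29124 = -139002;  -395088 − 139002 = -534090;  -1219445 − 534090 = -1753535
-4392 − 360 = -4752;  -29124 − 4752 = -33876;  -139002 − 33876 = -172878;  -534090 − 172878 = -706968;  -1753535 − 706968 = -2460503

-2460503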